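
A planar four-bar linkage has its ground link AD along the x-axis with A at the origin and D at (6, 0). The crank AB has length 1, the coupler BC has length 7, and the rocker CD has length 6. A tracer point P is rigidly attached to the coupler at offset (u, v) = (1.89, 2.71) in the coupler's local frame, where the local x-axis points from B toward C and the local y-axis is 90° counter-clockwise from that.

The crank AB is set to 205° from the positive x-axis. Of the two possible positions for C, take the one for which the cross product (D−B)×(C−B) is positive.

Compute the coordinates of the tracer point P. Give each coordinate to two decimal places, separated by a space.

A=(0,0), D=(6.00,0)
B = A + 1.00·(cos205°, sin205°) = (-0.9063, -0.4226)
|BD| = 6.9192
circle(B,7.00) ∩ circle(D,6.00): a=4.3990, h=5.4451
  candidates: C₊=(3.1519,5.2810) cross=37.676; C₋=(3.8171,-5.5888) cross=-37.676
  mode + wants cross > 0 → take C=(3.1519,5.2810) (cross=37.676)
ex = (C−B)/|BC| = (0.5797,0.8148); ey = (-0.8148,0.5797)
P = B + 1.89·ex + 2.71·ey = (-2.0187,2.6885)

-2.02 2.69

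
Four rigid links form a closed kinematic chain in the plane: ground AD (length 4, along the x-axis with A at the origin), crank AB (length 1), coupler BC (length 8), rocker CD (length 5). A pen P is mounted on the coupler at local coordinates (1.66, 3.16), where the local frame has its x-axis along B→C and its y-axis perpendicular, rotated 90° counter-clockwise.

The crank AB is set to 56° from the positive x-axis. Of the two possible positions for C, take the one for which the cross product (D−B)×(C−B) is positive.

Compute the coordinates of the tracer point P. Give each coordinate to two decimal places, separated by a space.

1.59 4.25

A=(0,0), D=(4.00,0)
B = A + 1.00·(cos56°, sin56°) = (0.5592, 0.8290)
|BD| = 3.5393
circle(B,8.00) ∩ circle(D,5.00): a=7.2792, h=3.3185
  candidates: C₊=(8.4132,2.3502) cross=11.745; C₋=(6.8586,-4.1023) cross=-11.745
  mode + wants cross > 0 → take C=(8.4132,2.3502) (cross=11.745)
ex = (C−B)/|BC| = (0.9818,0.1901); ey = (-0.1901,0.9818)
P = B + 1.66·ex + 3.16·ey = (1.5881,4.2470)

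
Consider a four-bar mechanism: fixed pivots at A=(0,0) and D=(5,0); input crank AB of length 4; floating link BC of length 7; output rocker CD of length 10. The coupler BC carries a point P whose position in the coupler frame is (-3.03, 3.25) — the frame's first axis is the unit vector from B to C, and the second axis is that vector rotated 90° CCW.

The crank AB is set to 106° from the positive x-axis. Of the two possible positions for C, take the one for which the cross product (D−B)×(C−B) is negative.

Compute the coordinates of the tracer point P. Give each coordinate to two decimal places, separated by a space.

3.25 4.72

A=(0,0), D=(5.00,0)
B = A + 4.00·(cos106°, sin106°) = (-1.1025, 3.8450)
|BD| = 7.2129
circle(B,7.00) ∩ circle(D,10.00): a=0.0711, h=6.9996
  candidates: C₊=(2.6890,9.7293) cross=50.487; C₋=(-4.7738,-2.1150) cross=-50.487
  mode - wants cross < 0 → take C=(-4.7738,-2.1150) (cross=-50.487)
ex = (C−B)/|BC| = (-0.5245,-0.8514); ey = (0.8514,-0.5245)
P = B + -3.03·ex + 3.25·ey = (3.2537,4.7204)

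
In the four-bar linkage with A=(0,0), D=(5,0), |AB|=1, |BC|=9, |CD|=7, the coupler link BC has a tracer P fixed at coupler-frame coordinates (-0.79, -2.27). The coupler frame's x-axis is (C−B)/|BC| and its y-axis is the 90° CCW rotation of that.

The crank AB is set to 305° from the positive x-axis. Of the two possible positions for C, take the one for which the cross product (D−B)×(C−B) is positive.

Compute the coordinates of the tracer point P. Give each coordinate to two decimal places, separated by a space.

2.15 -2.63

A=(0,0), D=(5.00,0)
B = A + 1.00·(cos305°, sin305°) = (0.5736, -0.8192)
|BD| = 4.5016
circle(B,9.00) ∩ circle(D,7.00): a=5.8051, h=6.8776
  candidates: C₊=(5.0302,6.9999) cross=30.960; C₋=(7.5333,-6.5255) cross=-30.960
  mode + wants cross > 0 → take C=(5.0302,6.9999) (cross=30.960)
ex = (C−B)/|BC| = (0.4952,0.8688); ey = (-0.8688,0.4952)
P = B + -0.79·ex + -2.27·ey = (2.1545,-2.6296)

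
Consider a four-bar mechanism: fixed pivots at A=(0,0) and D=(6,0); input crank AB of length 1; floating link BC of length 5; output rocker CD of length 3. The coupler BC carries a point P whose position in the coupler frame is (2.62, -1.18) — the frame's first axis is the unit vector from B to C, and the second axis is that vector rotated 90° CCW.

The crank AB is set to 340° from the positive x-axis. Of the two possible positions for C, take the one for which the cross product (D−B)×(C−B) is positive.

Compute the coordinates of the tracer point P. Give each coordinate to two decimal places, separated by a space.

3.72 0.37

A=(0,0), D=(6.00,0)
B = A + 1.00·(cos340°, sin340°) = (0.9397, -0.3420)
|BD| = 5.0719
circle(B,5.00) ∩ circle(D,3.00): a=4.1133, h=2.8427
  candidates: C₊=(4.8519,2.7716) cross=14.418; C₋=(5.2353,-2.9009) cross=-14.418
  mode + wants cross > 0 → take C=(4.8519,2.7716) (cross=14.418)
ex = (C−B)/|BC| = (0.7824,0.6227); ey = (-0.6227,0.7824)
P = B + 2.62·ex + -1.18·ey = (3.7245,0.3662)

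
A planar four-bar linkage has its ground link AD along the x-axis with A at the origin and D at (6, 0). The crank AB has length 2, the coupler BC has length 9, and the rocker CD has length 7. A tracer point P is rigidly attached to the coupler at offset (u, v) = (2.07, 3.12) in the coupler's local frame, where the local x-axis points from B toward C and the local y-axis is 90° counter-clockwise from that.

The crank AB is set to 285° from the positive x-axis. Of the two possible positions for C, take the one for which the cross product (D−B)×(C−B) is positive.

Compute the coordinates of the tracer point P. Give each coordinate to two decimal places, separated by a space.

A=(0,0), D=(6.00,0)
B = A + 2.00·(cos285°, sin285°) = (0.5176, -1.9319)
|BD| = 5.8128
circle(B,9.00) ∩ circle(D,7.00): a=5.6589, h=6.9983
  candidates: C₊=(3.5291,6.5494) cross=40.680; C₋=(8.1808,-6.6516) cross=-40.680
  mode + wants cross > 0 → take C=(3.5291,6.5494) (cross=40.680)
ex = (C−B)/|BC| = (0.3346,0.9424); ey = (-0.9424,0.3346)
P = B + 2.07·ex + 3.12·ey = (-1.7299,1.0628)

-1.73 1.06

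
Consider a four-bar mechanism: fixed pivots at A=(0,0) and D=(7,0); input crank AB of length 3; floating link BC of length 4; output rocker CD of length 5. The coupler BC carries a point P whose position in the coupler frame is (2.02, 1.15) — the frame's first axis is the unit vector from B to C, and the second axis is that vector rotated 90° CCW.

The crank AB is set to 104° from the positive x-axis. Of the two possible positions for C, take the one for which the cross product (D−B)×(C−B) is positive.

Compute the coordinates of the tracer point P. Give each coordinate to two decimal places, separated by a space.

1.17 4.26

A=(0,0), D=(7.00,0)
B = A + 3.00·(cos104°, sin104°) = (-0.7258, 2.9109)
|BD| = 8.2560
circle(B,4.00) ∩ circle(D,5.00): a=3.5829, h=1.7784
  candidates: C₊=(3.2541,3.3118) cross=14.682; C₋=(2.0000,-0.0166) cross=-14.682
  mode + wants cross > 0 → take C=(3.2541,3.3118) (cross=14.682)
ex = (C−B)/|BC| = (0.9950,0.1002); ey = (-0.1002,0.9950)
P = B + 2.02·ex + 1.15·ey = (1.1688,4.2576)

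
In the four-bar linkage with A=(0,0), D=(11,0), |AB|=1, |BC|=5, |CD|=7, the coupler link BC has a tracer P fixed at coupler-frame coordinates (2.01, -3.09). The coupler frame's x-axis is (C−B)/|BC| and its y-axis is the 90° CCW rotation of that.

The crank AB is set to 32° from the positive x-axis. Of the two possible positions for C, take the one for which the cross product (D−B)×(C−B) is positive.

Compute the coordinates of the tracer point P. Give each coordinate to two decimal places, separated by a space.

4.28 -0.81

A=(0,0), D=(11.00,0)
B = A + 1.00·(cos32°, sin32°) = (0.8480, 0.5299)
|BD| = 10.1658
circle(B,5.00) ∩ circle(D,7.00): a=3.9025, h=3.1258
  candidates: C₊=(4.9081,3.4481) cross=31.777; C₋=(4.5823,-2.7951) cross=-31.777
  mode + wants cross > 0 → take C=(4.9081,3.4481) (cross=31.777)
ex = (C−B)/|BC| = (0.8120,0.5836); ey = (-0.5836,0.8120)
P = B + 2.01·ex + -3.09·ey = (4.2836,-0.8061)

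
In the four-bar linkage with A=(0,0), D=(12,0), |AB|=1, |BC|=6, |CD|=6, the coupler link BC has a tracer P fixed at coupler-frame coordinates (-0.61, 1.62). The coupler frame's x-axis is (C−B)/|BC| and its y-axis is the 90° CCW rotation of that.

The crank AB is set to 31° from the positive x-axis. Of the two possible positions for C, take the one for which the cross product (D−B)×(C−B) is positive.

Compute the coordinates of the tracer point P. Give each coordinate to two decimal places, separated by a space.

A=(0,0), D=(12.00,0)
B = A + 1.00·(cos31°, sin31°) = (0.8572, 0.5150)
|BD| = 11.1547
circle(B,6.00) ∩ circle(D,6.00): a=5.5774, h=2.2120
  candidates: C₊=(6.5307,2.4672) cross=24.674; C₋=(6.3265,-1.9521) cross=-24.674
  mode + wants cross > 0 → take C=(6.5307,2.4672) (cross=24.674)
ex = (C−B)/|BC| = (0.9456,0.3254); ey = (-0.3254,0.9456)
P = B + -0.61·ex + 1.62·ey = (-0.2467,1.8484)

-0.25 1.85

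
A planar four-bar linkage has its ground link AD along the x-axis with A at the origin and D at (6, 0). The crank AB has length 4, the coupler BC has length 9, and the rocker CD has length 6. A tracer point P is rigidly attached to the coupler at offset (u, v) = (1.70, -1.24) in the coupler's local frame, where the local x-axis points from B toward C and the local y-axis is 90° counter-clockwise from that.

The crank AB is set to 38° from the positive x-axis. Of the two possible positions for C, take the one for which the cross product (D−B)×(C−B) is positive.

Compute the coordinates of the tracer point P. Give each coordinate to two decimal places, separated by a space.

4.57 0.90

A=(0,0), D=(6.00,0)
B = A + 4.00·(cos38°, sin38°) = (3.1520, 2.4626)
|BD| = 3.7650
circle(B,9.00) ∩ circle(D,6.00): a=7.8586, h=4.3867
  candidates: C₊=(11.9657,0.6407) cross=16.516; C₋=(6.2272,-5.9957) cross=-16.516
  mode + wants cross > 0 → take C=(11.9657,0.6407) (cross=16.516)
ex = (C−B)/|BC| = (0.9793,-0.2024); ey = (0.2024,0.9793)
P = B + 1.70·ex + -1.24·ey = (4.5658,0.9042)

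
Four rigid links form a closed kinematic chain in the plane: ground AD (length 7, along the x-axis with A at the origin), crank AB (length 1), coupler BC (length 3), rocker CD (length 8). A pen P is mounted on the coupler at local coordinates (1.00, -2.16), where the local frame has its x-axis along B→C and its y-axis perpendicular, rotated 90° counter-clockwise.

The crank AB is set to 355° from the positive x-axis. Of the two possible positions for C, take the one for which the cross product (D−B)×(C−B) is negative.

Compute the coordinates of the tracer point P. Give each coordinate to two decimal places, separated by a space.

-1.37 0.16

A=(0,0), D=(7.00,0)
B = A + 1.00·(cos355°, sin355°) = (0.9962, -0.0872)
|BD| = 6.0044
circle(B,3.00) ∩ circle(D,8.00): a=-1.5777, h=2.5516
  candidates: C₊=(-0.6184,2.4413) cross=15.321; C₋=(-0.5443,-2.6614) cross=-15.321
  mode - wants cross < 0 → take C=(-0.5443,-2.6614) (cross=-15.321)
ex = (C−B)/|BC| = (-0.5135,-0.8581); ey = (0.8581,-0.5135)
P = B + 1.00·ex + -2.16·ey = (-1.3708,0.1639)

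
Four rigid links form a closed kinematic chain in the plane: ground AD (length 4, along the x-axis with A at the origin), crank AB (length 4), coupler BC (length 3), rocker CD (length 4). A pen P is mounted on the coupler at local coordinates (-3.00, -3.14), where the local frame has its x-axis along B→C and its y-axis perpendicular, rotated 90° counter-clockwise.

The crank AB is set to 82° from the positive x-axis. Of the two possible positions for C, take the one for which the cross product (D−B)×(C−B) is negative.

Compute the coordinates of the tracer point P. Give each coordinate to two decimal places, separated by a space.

A=(0,0), D=(4.00,0)
B = A + 4.00·(cos82°, sin82°) = (0.5567, 3.9611)
|BD| = 5.2485
circle(B,3.00) ∩ circle(D,4.00): a=1.9574, h=2.2735
  candidates: C₊=(3.5567,3.9754) cross=11.932; C₋=(0.1250,0.9923) cross=-11.932
  mode - wants cross < 0 → take C=(0.1250,0.9923) (cross=-11.932)
ex = (C−B)/|BC| = (-0.1439,-0.9896); ey = (0.9896,-0.1439)
P = B + -3.00·ex + -3.14·ey = (-2.1190,7.3817)

-2.12 7.38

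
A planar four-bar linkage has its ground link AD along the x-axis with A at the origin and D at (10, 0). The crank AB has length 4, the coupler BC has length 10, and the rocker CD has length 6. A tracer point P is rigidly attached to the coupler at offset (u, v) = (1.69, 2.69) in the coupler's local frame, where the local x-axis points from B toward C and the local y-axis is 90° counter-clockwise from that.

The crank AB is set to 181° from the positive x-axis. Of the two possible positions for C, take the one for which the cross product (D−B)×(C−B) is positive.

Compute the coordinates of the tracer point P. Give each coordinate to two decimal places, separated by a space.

-3.44 3.06

A=(0,0), D=(10.00,0)
B = A + 4.00·(cos181°, sin181°) = (-3.9994, -0.0698)
|BD| = 13.9996
circle(B,10.00) ∩ circle(D,6.00): a=9.2856, h=3.7119
  candidates: C₊=(5.2676,3.6884) cross=51.965; C₋=(5.3046,-3.7354) cross=-51.965
  mode + wants cross > 0 → take C=(5.2676,3.6884) (cross=51.965)
ex = (C−B)/|BC| = (0.9267,0.3758); ey = (-0.3758,0.9267)
P = B + 1.69·ex + 2.69·ey = (-3.4442,3.0581)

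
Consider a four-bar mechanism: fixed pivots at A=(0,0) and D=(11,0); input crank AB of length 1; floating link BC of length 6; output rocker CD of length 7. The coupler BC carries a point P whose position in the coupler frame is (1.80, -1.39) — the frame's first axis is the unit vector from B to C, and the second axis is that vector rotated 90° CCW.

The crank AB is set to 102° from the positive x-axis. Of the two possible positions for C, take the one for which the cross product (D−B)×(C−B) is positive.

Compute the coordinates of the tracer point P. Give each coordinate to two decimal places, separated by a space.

A=(0,0), D=(11.00,0)
B = A + 1.00·(cos102°, sin102°) = (-0.2079, 0.9781)
|BD| = 11.2505
circle(B,6.00) ∩ circle(D,7.00): a=5.0475, h=3.2439
  candidates: C₊=(5.1025,3.7709) cross=36.495; C₋=(4.5385,-2.6923) cross=-36.495
  mode + wants cross > 0 → take C=(5.1025,3.7709) (cross=36.495)
ex = (C−B)/|BC| = (0.8851,0.4655); ey = (-0.4655,0.8851)
P = B + 1.80·ex + -1.39·ey = (2.0322,0.5857)

2.03 0.59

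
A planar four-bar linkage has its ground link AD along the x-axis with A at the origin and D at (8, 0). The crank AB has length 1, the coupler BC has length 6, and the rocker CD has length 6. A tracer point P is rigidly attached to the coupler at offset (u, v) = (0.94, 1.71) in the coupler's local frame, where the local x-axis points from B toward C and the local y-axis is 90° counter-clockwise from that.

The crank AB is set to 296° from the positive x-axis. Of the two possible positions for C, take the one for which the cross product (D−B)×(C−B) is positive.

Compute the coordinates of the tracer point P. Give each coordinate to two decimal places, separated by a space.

-0.50 0.81

A=(0,0), D=(8.00,0)
B = A + 1.00·(cos296°, sin296°) = (0.4384, -0.8988)
|BD| = 7.6149
circle(B,6.00) ∩ circle(D,6.00): a=3.8074, h=4.6372
  candidates: C₊=(3.6719,4.1554) cross=35.312; C₋=(4.7665,-5.0542) cross=-35.312
  mode + wants cross > 0 → take C=(3.6719,4.1554) (cross=35.312)
ex = (C−B)/|BC| = (0.5389,0.8424); ey = (-0.8424,0.5389)
P = B + 0.94·ex + 1.71·ey = (-0.4955,0.8146)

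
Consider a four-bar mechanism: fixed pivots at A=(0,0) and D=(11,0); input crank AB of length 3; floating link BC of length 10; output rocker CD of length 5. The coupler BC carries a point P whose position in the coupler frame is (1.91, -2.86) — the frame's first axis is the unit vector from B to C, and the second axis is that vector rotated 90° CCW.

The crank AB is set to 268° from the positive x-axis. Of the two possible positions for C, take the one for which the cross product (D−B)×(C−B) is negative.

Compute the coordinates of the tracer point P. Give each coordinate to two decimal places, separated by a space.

1.25 -6.16

A=(0,0), D=(11.00,0)
B = A + 3.00·(cos268°, sin268°) = (-0.1047, -2.9982)
|BD| = 11.5023
circle(B,10.00) ∩ circle(D,5.00): a=9.0114, h=4.3353
  candidates: C₊=(7.4651,3.5362) cross=49.866; C₋=(9.7252,-4.8348) cross=-49.866
  mode - wants cross < 0 → take C=(9.7252,-4.8348) (cross=-49.866)
ex = (C−B)/|BC| = (0.9830,-0.1837); ey = (0.1837,0.9830)
P = B + 1.91·ex + -2.86·ey = (1.2475,-6.1603)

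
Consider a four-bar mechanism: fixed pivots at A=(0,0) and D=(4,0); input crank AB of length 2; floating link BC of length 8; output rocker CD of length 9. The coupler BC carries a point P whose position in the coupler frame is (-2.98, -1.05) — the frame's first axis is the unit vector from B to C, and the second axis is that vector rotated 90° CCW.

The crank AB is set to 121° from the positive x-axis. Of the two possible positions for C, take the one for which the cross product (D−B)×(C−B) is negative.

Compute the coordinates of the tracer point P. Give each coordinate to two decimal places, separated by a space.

A=(0,0), D=(4.00,0)
B = A + 2.00·(cos121°, sin121°) = (-1.0301, 1.7143)
|BD| = 5.3142
circle(B,8.00) ∩ circle(D,9.00): a=1.0576, h=7.9298
  candidates: C₊=(2.5291,8.8790) cross=42.140; C₋=(-2.5871,-6.1327) cross=-42.140
  mode - wants cross < 0 → take C=(-2.5871,-6.1327) (cross=-42.140)
ex = (C−B)/|BC| = (-0.1946,-0.9809); ey = (0.9809,-0.1946)
P = B + -2.98·ex + -1.05·ey = (-1.4800,4.8417)

-1.48 4.84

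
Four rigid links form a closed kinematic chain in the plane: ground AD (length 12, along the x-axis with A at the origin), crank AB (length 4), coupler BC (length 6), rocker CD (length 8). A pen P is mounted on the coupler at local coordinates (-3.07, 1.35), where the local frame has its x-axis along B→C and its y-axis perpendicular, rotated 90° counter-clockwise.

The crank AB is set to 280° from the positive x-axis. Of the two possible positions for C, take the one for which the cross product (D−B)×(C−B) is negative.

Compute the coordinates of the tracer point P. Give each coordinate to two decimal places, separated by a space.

A=(0,0), D=(12.00,0)
B = A + 4.00·(cos280°, sin280°) = (0.6946, -3.9392)
|BD| = 11.9720
circle(B,6.00) ∩ circle(D,8.00): a=4.8166, h=3.5777
  candidates: C₊=(4.0658,1.0241) cross=42.833; C₋=(6.4202,-5.7329) cross=-42.833
  mode - wants cross < 0 → take C=(6.4202,-5.7329) (cross=-42.833)
ex = (C−B)/|BC| = (0.9543,-0.2989); ey = (0.2989,0.9543)
P = B + -3.07·ex + 1.35·ey = (-1.8314,-1.7332)

-1.83 -1.73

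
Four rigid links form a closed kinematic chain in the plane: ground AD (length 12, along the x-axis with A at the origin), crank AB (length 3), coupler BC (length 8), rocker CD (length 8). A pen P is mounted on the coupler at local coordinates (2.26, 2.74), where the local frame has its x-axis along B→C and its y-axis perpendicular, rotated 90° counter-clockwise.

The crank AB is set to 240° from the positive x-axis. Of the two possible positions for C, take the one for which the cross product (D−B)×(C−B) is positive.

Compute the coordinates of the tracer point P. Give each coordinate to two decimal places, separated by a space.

-1.63 0.95

A=(0,0), D=(12.00,0)
B = A + 3.00·(cos240°, sin240°) = (-1.5000, -2.5981)
|BD| = 13.7477
circle(B,8.00) ∩ circle(D,8.00): a=6.8739, h=4.0927
  candidates: C₊=(4.4766,2.7199) cross=56.265; C₋=(6.0234,-5.3180) cross=-56.265
  mode + wants cross > 0 → take C=(4.4766,2.7199) (cross=56.265)
ex = (C−B)/|BC| = (0.7471,0.6647); ey = (-0.6647,0.7471)
P = B + 2.26·ex + 2.74·ey = (-1.6330,0.9512)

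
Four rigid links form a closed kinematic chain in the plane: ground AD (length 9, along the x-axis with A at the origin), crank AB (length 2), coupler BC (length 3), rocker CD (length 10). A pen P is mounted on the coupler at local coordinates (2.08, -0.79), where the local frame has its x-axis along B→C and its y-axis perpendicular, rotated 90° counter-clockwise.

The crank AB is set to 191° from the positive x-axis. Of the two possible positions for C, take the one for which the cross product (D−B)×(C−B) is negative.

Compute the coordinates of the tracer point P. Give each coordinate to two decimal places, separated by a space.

A=(0,0), D=(9.00,0)
B = A + 2.00·(cos191°, sin191°) = (-1.9633, -0.3816)
|BD| = 10.9699
circle(B,3.00) ∩ circle(D,10.00): a=1.3372, h=2.6855
  candidates: C₊=(-0.7203,2.3488) cross=29.459; C₋=(-0.5334,-3.0190) cross=-29.459
  mode - wants cross < 0 → take C=(-0.5334,-3.0190) (cross=-29.459)
ex = (C−B)/|BC| = (0.4766,-0.8791); ey = (0.8791,0.4766)
P = B + 2.08·ex + -0.79·ey = (-1.6664,-2.5867)

-1.67 -2.59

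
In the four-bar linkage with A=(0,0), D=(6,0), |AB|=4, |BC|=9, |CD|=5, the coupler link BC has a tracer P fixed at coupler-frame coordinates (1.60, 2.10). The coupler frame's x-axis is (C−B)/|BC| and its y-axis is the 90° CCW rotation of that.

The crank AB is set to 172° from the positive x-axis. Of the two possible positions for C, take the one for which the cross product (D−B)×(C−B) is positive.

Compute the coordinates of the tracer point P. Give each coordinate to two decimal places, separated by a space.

A=(0,0), D=(6.00,0)
B = A + 4.00·(cos172°, sin172°) = (-3.9611, 0.5567)
|BD| = 9.9766
circle(B,9.00) ∩ circle(D,5.00): a=7.7949, h=4.4989
  candidates: C₊=(4.0727,4.6136) cross=44.884; C₋=(3.5706,-4.3701) cross=-44.884
  mode + wants cross > 0 → take C=(4.0727,4.6136) (cross=44.884)
ex = (C−B)/|BC| = (0.8926,0.4508); ey = (-0.4508,0.8926)
P = B + 1.60·ex + 2.10·ey = (-3.4795,3.1525)

-3.48 3.15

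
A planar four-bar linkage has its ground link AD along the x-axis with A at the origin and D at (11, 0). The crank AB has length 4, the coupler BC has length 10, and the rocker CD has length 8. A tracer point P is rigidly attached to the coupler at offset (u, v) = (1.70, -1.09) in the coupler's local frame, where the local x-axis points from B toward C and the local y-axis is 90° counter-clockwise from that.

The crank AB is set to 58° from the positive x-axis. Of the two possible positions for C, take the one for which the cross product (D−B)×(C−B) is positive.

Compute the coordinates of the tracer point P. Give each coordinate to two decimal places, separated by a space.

4.13 3.21

A=(0,0), D=(11.00,0)
B = A + 4.00·(cos58°, sin58°) = (2.1197, 3.3922)
|BD| = 9.5062
circle(B,10.00) ∩ circle(D,8.00): a=6.6466, h=7.4715
  candidates: C₊=(10.9948,8.0000) cross=71.025; C₋=(5.6626,-5.9592) cross=-71.025
  mode + wants cross > 0 → take C=(10.9948,8.0000) (cross=71.025)
ex = (C−B)/|BC| = (0.8875,0.4608); ey = (-0.4608,0.8875)
P = B + 1.70·ex + -1.09·ey = (4.1307,3.2081)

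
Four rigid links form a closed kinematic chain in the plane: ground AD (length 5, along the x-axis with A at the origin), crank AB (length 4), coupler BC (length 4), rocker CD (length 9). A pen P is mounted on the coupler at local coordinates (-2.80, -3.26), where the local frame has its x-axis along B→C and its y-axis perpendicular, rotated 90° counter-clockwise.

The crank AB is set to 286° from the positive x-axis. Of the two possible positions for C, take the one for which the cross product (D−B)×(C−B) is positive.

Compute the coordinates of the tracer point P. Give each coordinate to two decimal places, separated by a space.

A=(0,0), D=(5.00,0)
B = A + 4.00·(cos286°, sin286°) = (1.1025, -3.8450)
|BD| = 5.4749
circle(B,4.00) ∩ circle(D,9.00): a=-3.1987, h=2.4017
  candidates: C₊=(-2.8613,-4.3818) cross=13.149; C₋=(0.5122,-7.8012) cross=-13.149
  mode + wants cross > 0 → take C=(-2.8613,-4.3818) (cross=13.149)
ex = (C−B)/|BC| = (-0.9910,-0.1342); ey = (0.1342,-0.9910)
P = B + -2.80·ex + -3.26·ey = (3.4397,-0.2388)

3.44 -0.24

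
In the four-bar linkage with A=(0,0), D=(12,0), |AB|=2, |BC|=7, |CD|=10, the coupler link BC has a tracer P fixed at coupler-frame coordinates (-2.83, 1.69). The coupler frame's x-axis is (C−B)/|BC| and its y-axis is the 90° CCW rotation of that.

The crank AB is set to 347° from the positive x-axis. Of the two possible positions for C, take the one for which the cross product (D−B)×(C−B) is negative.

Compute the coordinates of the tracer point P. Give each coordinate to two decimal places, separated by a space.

2.37 2.82

A=(0,0), D=(12.00,0)
B = A + 2.00·(cos347°, sin347°) = (1.9487, -0.4499)
|BD| = 10.0613
circle(B,7.00) ∩ circle(D,10.00): a=2.4962, h=6.5398
  candidates: C₊=(4.1500,6.1950) cross=65.799; C₋=(4.7349,-6.8715) cross=-65.799
  mode - wants cross < 0 → take C=(4.7349,-6.8715) (cross=-65.799)
ex = (C−B)/|BC| = (0.3980,-0.9174); ey = (0.9174,0.3980)
P = B + -2.83·ex + 1.69·ey = (2.3727,2.8189)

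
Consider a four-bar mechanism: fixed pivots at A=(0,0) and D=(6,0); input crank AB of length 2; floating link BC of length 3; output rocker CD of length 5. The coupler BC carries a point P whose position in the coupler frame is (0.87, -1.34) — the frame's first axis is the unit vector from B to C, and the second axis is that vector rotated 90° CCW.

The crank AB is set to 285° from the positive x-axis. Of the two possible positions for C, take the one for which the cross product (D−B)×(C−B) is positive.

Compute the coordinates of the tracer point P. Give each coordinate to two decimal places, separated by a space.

A=(0,0), D=(6.00,0)
B = A + 2.00·(cos285°, sin285°) = (0.5176, -1.9319)
|BD| = 5.8128
circle(B,3.00) ∩ circle(D,5.00): a=1.5301, h=2.5805
  candidates: C₊=(1.1032,1.0105) cross=15.000; C₋=(2.8184,-3.8571) cross=-15.000
  mode + wants cross > 0 → take C=(1.1032,1.0105) (cross=15.000)
ex = (C−B)/|BC| = (0.1952,0.9808); ey = (-0.9808,0.1952)
P = B + 0.87·ex + -1.34·ey = (2.0017,-1.3401)

2.00 -1.34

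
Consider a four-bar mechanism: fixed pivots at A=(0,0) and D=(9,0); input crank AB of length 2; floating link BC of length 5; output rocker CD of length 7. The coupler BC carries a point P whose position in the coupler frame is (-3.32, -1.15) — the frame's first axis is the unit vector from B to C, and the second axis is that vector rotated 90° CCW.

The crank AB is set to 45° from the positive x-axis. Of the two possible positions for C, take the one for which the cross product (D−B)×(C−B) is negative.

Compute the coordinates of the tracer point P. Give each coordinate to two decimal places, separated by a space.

A=(0,0), D=(9.00,0)
B = A + 2.00·(cos45°, sin45°) = (1.4142, 1.4142)
|BD| = 7.7165
circle(B,5.00) ∩ circle(D,7.00): a=2.3031, h=4.4380
  candidates: C₊=(4.4917,5.3549) cross=34.246; C₋=(2.8650,-3.3707) cross=-34.246
  mode - wants cross < 0 → take C=(2.8650,-3.3707) (cross=-34.246)
ex = (C−B)/|BC| = (0.2902,-0.9570); ey = (0.9570,0.2902)
P = B + -3.32·ex + -1.15·ey = (-0.6496,4.2577)

-0.65 4.26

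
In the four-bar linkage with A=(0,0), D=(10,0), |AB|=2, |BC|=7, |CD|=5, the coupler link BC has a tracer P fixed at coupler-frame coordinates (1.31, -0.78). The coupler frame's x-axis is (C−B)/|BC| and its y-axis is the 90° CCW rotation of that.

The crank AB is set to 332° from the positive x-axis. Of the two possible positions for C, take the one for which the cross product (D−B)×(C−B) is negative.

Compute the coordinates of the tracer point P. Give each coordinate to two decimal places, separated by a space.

A=(0,0), D=(10.00,0)
B = A + 2.00·(cos332°, sin332°) = (1.7659, -0.9389)
|BD| = 8.2875
circle(B,7.00) ∩ circle(D,5.00): a=5.5917, h=4.2110
  candidates: C₊=(6.8445,3.8785) cross=34.899; C₋=(7.7987,-4.4893) cross=-34.899
  mode - wants cross < 0 → take C=(7.7987,-4.4893) (cross=-34.899)
ex = (C−B)/|BC| = (0.8618,-0.5072); ey = (0.5072,0.8618)
P = B + 1.31·ex + -0.78·ey = (2.4993,-2.2756)

2.50 -2.28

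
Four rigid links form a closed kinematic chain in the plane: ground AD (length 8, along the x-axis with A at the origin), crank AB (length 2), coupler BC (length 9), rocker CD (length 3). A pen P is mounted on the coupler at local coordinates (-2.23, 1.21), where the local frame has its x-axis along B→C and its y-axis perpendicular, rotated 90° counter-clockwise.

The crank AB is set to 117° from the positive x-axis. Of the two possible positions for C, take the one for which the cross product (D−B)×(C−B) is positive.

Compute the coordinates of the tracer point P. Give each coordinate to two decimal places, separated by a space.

A=(0,0), D=(8.00,0)
B = A + 2.00·(cos117°, sin117°) = (-0.9080, 1.7820)
|BD| = 9.0845
circle(B,9.00) ∩ circle(D,3.00): a=8.5050, h=2.9435
  candidates: C₊=(8.0092,3.0000) cross=26.740; C₋=(6.8544,-2.7727) cross=-26.740
  mode + wants cross > 0 → take C=(8.0092,3.0000) (cross=26.740)
ex = (C−B)/|BC| = (0.9908,0.1353); ey = (-0.1353,0.9908)
P = B + -2.23·ex + 1.21·ey = (-3.2812,2.6791)

-3.28 2.68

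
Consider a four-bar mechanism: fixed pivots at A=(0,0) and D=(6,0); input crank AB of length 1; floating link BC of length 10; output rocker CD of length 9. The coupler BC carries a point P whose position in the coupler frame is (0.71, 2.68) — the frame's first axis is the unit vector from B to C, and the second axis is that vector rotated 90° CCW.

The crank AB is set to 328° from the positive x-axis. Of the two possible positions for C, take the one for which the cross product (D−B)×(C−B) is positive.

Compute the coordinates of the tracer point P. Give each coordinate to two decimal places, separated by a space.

-1.42 1.07

A=(0,0), D=(6.00,0)
B = A + 1.00·(cos328°, sin328°) = (0.8480, -0.5299)
|BD| = 5.1791
circle(B,10.00) ∩ circle(D,9.00): a=4.4239, h=8.9683
  candidates: C₊=(4.3311,8.8439) cross=46.448; C₋=(6.1663,-8.9985) cross=-46.448
  mode + wants cross > 0 → take C=(4.3311,8.8439) (cross=46.448)
ex = (C−B)/|BC| = (0.3483,0.9374); ey = (-0.9374,0.3483)
P = B + 0.71·ex + 2.68·ey = (-1.4168,1.0691)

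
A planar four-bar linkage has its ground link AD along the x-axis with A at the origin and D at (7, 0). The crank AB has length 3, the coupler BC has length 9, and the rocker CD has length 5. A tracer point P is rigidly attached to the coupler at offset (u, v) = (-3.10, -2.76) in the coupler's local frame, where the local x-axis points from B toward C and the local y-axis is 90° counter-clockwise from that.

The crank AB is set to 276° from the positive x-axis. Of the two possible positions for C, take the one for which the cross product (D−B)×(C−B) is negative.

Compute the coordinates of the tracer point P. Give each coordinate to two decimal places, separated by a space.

A=(0,0), D=(7.00,0)
B = A + 3.00·(cos276°, sin276°) = (0.3136, -2.9836)
|BD| = 7.3219
circle(B,9.00) ∩ circle(D,5.00): a=7.4851, h=4.9973
  candidates: C₊=(5.1127,4.6301) cross=36.590; C₋=(9.1854,-4.4971) cross=-36.590
  mode - wants cross < 0 → take C=(9.1854,-4.4971) (cross=-36.590)
ex = (C−B)/|BC| = (0.9858,-0.1682); ey = (0.1682,0.9858)
P = B + -3.10·ex + -2.76·ey = (-3.2064,-5.1829)

-3.21 -5.18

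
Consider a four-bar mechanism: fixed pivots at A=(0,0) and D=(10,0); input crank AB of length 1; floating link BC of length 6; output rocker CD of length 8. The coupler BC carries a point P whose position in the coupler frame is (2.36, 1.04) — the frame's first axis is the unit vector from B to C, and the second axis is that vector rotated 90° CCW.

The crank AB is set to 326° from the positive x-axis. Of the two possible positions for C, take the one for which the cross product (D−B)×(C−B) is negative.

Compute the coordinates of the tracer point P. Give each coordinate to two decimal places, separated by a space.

A=(0,0), D=(10.00,0)
B = A + 1.00·(cos326°, sin326°) = (0.8290, -0.5592)
|BD| = 9.1880
circle(B,6.00) ∩ circle(D,8.00): a=3.0703, h=5.1549
  candidates: C₊=(3.5799,4.7731) cross=47.364; C₋=(4.2074,-5.5177) cross=-47.364
  mode - wants cross < 0 → take C=(4.2074,-5.5177) (cross=-47.364)
ex = (C−B)/|BC| = (0.5631,-0.8264); ey = (0.8264,0.5631)
P = B + 2.36·ex + 1.04·ey = (3.0173,-1.9240)

3.02 -1.92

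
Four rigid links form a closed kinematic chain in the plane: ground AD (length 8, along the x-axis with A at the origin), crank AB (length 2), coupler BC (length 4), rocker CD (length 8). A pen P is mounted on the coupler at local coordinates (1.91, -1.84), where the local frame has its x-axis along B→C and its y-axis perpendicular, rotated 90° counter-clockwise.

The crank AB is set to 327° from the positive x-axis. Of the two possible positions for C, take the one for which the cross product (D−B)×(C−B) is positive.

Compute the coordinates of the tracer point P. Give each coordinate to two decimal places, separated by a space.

2.86 1.28

A=(0,0), D=(8.00,0)
B = A + 2.00·(cos327°, sin327°) = (1.6773, -1.0893)
|BD| = 6.4158
circle(B,4.00) ∩ circle(D,8.00): a=-0.5329, h=3.9643
  candidates: C₊=(0.4791,2.7270) cross=25.434; C₋=(1.8253,-5.0865) cross=-25.434
  mode + wants cross > 0 → take C=(0.4791,2.7270) (cross=25.434)
ex = (C−B)/|BC| = (-0.2995,0.9541); ey = (-0.9541,-0.2995)
P = B + 1.91·ex + -1.84·ey = (2.8607,1.2842)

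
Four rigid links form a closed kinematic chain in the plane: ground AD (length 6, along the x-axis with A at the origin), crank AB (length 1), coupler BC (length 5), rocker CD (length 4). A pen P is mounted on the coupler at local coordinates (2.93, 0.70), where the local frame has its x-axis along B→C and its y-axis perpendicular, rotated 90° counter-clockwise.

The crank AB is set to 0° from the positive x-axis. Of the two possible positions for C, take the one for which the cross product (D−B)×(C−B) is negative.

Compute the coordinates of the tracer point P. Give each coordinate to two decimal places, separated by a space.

3.51 -1.67

A=(0,0), D=(6.00,0)
B = A + 1.00·(cos0°, sin0°) = (1.0000, 0.0000)
|BD| = 5.0000
circle(B,5.00) ∩ circle(D,4.00): a=3.4000, h=3.6661
  candidates: C₊=(4.4000,3.6661) cross=18.330; C₋=(4.4000,-3.6661) cross=-18.330
  mode - wants cross < 0 → take C=(4.4000,-3.6661) (cross=-18.330)
ex = (C−B)/|BC| = (0.6800,-0.7332); ey = (0.7332,0.6800)
P = B + 2.93·ex + 0.70·ey = (3.5056,-1.6723)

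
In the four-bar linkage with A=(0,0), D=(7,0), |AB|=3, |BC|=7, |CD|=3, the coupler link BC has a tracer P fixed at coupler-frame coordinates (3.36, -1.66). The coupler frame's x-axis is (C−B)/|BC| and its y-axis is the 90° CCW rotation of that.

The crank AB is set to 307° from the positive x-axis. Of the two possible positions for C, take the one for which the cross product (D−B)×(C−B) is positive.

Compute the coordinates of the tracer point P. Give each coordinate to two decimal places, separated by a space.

5.25 -0.92

A=(0,0), D=(7.00,0)
B = A + 3.00·(cos307°, sin307°) = (1.8054, -2.3959)
|BD| = 5.7205
circle(B,7.00) ∩ circle(D,3.00): a=6.3565, h=2.9318
  candidates: C₊=(6.3496,2.9286) cross=16.771; C₋=(8.8054,-2.3959) cross=-16.771
  mode + wants cross > 0 → take C=(6.3496,2.9286) (cross=16.771)
ex = (C−B)/|BC| = (0.6492,0.7607); ey = (-0.7607,0.6492)
P = B + 3.36·ex + -1.66·ey = (5.2493,-0.9177)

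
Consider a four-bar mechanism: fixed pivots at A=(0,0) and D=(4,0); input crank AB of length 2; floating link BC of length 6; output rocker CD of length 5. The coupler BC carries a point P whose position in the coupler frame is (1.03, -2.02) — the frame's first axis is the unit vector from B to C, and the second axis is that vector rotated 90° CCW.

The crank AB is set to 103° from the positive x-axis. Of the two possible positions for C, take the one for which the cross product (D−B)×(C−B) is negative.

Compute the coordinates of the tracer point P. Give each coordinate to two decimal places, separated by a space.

A=(0,0), D=(4.00,0)
B = A + 2.00·(cos103°, sin103°) = (-0.4499, 1.9487)
|BD| = 4.8579
circle(B,6.00) ∩ circle(D,5.00): a=3.5611, h=4.8289
  candidates: C₊=(4.7492,4.9435) cross=23.458; C₋=(0.8750,-3.9031) cross=-23.458
  mode - wants cross < 0 → take C=(0.8750,-3.9031) (cross=-23.458)
ex = (C−B)/|BC| = (0.2208,-0.9753); ey = (0.9753,0.2208)
P = B + 1.03·ex + -2.02·ey = (-2.1926,0.4981)

-2.19 0.50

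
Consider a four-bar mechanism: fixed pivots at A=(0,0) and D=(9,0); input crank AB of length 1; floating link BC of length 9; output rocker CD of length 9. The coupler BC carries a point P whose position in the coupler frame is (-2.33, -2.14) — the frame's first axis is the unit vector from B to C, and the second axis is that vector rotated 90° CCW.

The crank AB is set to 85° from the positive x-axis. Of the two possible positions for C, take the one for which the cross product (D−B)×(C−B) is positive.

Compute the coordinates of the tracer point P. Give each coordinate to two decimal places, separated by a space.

A=(0,0), D=(9.00,0)
B = A + 1.00·(cos85°, sin85°) = (0.0872, 0.9962)
|BD| = 8.9683
circle(B,9.00) ∩ circle(D,9.00): a=4.4842, h=7.8033
  candidates: C₊=(5.4104,8.2532) cross=69.983; C₋=(3.6768,-7.2570) cross=-69.983
  mode + wants cross > 0 → take C=(5.4104,8.2532) (cross=69.983)
ex = (C−B)/|BC| = (0.5915,0.8063); ey = (-0.8063,0.5915)
P = B + -2.33·ex + -2.14·ey = (0.4346,-2.1483)

0.43 -2.15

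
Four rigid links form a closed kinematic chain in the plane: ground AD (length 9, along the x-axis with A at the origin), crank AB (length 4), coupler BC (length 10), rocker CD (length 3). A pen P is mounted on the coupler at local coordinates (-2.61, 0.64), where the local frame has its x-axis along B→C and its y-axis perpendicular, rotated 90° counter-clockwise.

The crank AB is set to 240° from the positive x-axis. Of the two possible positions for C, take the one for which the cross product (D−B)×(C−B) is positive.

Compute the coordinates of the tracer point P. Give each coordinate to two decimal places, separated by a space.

A=(0,0), D=(9.00,0)
B = A + 4.00·(cos240°, sin240°) = (-2.0000, -3.4641)
|BD| = 11.5326
circle(B,10.00) ∩ circle(D,3.00): a=9.7116, h=2.3842
  candidates: C₊=(6.5470,1.7271) cross=27.495; C₋=(7.9793,-2.8210) cross=-27.495
  mode + wants cross > 0 → take C=(6.5470,1.7271) (cross=27.495)
ex = (C−B)/|BC| = (0.8547,0.5191); ey = (-0.5191,0.8547)
P = B + -2.61·ex + 0.64·ey = (-4.5630,-4.2720)

-4.56 -4.27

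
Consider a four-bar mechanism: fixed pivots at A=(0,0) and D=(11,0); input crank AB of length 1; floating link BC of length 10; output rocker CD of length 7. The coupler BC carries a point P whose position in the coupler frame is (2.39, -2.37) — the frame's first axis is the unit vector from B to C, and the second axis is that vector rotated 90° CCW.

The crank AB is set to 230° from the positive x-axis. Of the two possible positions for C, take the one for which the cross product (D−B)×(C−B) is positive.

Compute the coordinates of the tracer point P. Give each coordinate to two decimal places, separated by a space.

A=(0,0), D=(11.00,0)
B = A + 1.00·(cos230°, sin230°) = (-0.6428, -0.7660)
|BD| = 11.6680
circle(B,10.00) ∩ circle(D,7.00): a=8.0195, h=5.9740
  candidates: C₊=(6.9671,5.7215) cross=69.704; C₋=(7.7516,-6.2006) cross=-69.704
  mode + wants cross > 0 → take C=(6.9671,5.7215) (cross=69.704)
ex = (C−B)/|BC| = (0.7610,0.6488); ey = (-0.6488,0.7610)
P = B + 2.39·ex + -2.37·ey = (2.7135,-1.0191)

2.71 -1.02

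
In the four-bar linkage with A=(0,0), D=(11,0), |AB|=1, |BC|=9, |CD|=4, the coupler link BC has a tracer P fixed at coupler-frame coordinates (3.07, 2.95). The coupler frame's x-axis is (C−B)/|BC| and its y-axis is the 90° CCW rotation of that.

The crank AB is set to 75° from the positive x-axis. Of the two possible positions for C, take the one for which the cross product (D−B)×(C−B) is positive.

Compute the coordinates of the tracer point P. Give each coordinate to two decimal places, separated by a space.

A=(0,0), D=(11.00,0)
B = A + 1.00·(cos75°, sin75°) = (0.2588, 0.9659)
|BD| = 10.7845
circle(B,9.00) ∩ circle(D,4.00): a=8.4058, h=3.2159
  candidates: C₊=(8.9189,3.4160) cross=34.682; C₋=(8.3428,-2.9899) cross=-34.682
  mode + wants cross > 0 → take C=(8.9189,3.4160) (cross=34.682)
ex = (C−B)/|BC| = (0.9622,0.2722); ey = (-0.2722,0.9622)
P = B + 3.07·ex + 2.95·ey = (2.4098,4.6403)

2.41 4.64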